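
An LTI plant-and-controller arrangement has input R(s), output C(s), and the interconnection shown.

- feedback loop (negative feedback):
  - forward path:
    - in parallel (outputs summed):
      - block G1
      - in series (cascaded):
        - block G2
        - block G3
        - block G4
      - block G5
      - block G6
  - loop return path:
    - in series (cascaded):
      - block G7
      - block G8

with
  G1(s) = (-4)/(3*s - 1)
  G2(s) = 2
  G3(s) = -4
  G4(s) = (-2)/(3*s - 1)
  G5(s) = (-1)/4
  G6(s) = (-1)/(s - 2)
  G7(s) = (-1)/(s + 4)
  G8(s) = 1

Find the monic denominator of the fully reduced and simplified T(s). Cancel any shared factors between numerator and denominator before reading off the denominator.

(1) reduce the series chain G2, G3, G4, giving 16/(3*s - 1)
(2) combine G1, (G2*G3*G4), G5, G6 in parallel, giving (-3*s^2 + 43*s - 94)/(12*s^2 - 28*s + 8)
(3) multiply G7, G8 (series), giving (-1)/(s + 4)
(4) feedback reduction of (G1+(G2*G3*G4)+G5+G6), (G7*G8), giving (-3*s^3 + 31*s^2 + 78*s - 376)/(12*s^3 + 23*s^2 - 147*s + 126)
Step 4 gives the fully reduced T(s), with no common factor left to cancel. The denominator's leading coefficient is 12, so divide each of its coefficients by 12 to get the monic form.

Final answer: s^3 + 23*s^2/12 - 49*s/4 + 21/2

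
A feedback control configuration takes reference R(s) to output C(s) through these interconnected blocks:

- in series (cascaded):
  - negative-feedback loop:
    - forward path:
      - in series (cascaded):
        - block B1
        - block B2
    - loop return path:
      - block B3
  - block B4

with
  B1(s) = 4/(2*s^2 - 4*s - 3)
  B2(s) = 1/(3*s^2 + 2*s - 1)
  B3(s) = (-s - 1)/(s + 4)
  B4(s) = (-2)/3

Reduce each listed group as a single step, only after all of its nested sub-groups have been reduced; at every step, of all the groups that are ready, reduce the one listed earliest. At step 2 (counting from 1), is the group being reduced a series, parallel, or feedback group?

[1] reduce the series chain B1, B2
[2] close the feedback loop around (B1*B2), B3
[3] multiply [(B1*B2)/(1+(B1*B2)*B3)], B4 (series)
At step 2 the group reduced is feedback.

Therefore the answer is feedback.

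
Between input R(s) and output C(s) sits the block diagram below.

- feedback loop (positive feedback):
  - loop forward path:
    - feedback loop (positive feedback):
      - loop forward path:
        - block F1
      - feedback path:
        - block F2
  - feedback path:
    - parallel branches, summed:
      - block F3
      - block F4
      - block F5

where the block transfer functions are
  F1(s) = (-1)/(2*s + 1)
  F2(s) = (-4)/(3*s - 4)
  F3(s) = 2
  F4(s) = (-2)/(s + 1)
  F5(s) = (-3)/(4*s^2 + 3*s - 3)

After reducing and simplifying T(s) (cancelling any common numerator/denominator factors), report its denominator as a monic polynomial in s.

Step 1 - close the feedback loop around F1, F2 gives (4 - 3*s)/(6*s^2 - 5*s - 8)
Step 2 - add F3, F4, F5 (parallel) gives (8*s^3 + 6*s^2 - 9*s - 3)/(4*s^3 + 7*s^2 - 3)
Step 3 - reduce the feedback loop with forward [F1/(1-F1*F2)] and return (F3+F4+F5) gives (-12*s^4 - 5*s^3 + 28*s^2 + 9*s - 12)/(24*s^5 + 46*s^4 - 81*s^3 - 125*s^2 + 42*s + 36)
No further cancellation is possible in the step-3 result, so that is T(s). Its denominator becomes monic after dividing by the leading coefficient 24.

Hence the answer: s^5 + 23*s^4/12 - 27*s^3/8 - 125*s^2/24 + 7*s/4 + 3/2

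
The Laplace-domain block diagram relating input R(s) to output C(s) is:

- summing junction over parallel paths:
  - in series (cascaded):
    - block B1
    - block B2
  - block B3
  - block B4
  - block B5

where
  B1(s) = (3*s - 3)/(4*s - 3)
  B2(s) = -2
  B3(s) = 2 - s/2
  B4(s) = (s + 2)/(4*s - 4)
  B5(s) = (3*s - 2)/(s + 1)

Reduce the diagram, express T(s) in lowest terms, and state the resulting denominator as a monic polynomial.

First reduce the diagram to T(s).

Step 1: cascade B1, B2; result (6 - 6*s)/(4*s - 3)
Step 2: reduce the parallel group (B1*B2), B3, B4, B5; result (-8*s^4 + 66*s^3 - 99*s^2 + 77*s - 30)/(16*s^3 - 12*s^2 - 16*s + 12)
No further cancellation is possible in the step-2 result, so that is T(s). Its denominator becomes monic after dividing by the leading coefficient 16.

Answer: s^3 - 3*s^2/4 - s + 3/4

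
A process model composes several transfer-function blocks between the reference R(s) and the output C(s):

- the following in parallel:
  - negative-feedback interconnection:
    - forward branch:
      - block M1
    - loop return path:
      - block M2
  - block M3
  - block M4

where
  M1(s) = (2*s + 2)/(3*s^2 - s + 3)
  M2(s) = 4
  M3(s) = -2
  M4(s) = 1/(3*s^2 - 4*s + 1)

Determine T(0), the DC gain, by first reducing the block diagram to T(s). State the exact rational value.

Reducing step by step:

[1] apply the feedback formula to M1, M2; result (2*s + 2)/(3*s^2 + 7*s + 11)
[2] add [M1/(1+M1*M2)], M3, M4 (parallel); result (-18*s^4 - 12*s^3 - 15*s^2 + 75*s - 9)/(9*s^4 + 9*s^3 + 8*s^2 - 37*s + 11)
The step-2 result is T(s). Setting s = 0: T(0) = -9/11.

Answer: -9/11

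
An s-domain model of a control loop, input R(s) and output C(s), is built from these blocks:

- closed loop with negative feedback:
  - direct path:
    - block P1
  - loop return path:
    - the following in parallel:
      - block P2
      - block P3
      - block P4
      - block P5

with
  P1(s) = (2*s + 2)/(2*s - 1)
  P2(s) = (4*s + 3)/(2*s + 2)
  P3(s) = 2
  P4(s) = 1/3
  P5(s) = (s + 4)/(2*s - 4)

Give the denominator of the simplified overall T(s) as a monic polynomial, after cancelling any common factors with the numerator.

(1) reduce the parallel group P2, P3, P4, P5; result (29*s^2 - 14*s - 34)/(6*s^2 - 6*s - 12)
(2) apply the feedback formula to P1, (P2+P3+P4+P5); result (6*s^2 - 6*s - 12)/(35*s^2 - 29*s - 28)
The result of step 2 is T(s) in lowest terms. Its denominator has leading coefficient 35; dividing the denominator through by 35 makes it monic.

Therefore the answer is s^2 - 29*s/35 - 4/5.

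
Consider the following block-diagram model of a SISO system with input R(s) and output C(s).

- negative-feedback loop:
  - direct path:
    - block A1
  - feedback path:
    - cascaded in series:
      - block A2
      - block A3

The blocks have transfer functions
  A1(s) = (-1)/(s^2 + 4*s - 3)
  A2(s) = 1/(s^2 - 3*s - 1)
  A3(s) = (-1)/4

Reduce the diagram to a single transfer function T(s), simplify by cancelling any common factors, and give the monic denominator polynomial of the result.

Step 1. reduce the series chain A2, A3: (-1)/(4*s^2 - 12*s - 4)
Step 2. collapse the loop (A1 forward, (A2*A3) return): (-4*s^2 + 12*s + 4)/(4*s^4 + 4*s^3 - 64*s^2 + 20*s + 13)
That last expression is T(s), already simplified. Scaling its denominator by 1/4 (the reciprocal of the leading coefficient) yields the monic denominator.

Therefore the answer is s^4 + s^3 - 16*s^2 + 5*s + 13/4.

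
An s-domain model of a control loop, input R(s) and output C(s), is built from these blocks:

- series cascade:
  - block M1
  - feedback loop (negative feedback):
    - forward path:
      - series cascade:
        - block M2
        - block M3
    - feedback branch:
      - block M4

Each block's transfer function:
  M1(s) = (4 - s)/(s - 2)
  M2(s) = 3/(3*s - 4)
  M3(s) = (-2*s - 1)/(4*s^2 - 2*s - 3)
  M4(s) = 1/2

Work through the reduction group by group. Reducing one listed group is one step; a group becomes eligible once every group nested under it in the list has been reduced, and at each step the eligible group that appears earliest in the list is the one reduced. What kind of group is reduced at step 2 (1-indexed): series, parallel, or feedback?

[1] combine M2, M3 in series
[2] apply the feedback formula to (M2*M3), M4
[3] combine M1, [(M2*M3)/(1+(M2*M3)*M4)] in series
Step 2 collapses a feedback group.

Final answer: feedback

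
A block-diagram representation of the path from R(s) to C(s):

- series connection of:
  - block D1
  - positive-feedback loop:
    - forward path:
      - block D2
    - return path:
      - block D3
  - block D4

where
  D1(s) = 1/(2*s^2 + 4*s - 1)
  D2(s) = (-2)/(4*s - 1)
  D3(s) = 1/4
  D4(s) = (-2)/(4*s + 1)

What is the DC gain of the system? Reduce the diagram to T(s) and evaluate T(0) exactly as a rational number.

[1] close the feedback loop around D2, D3 = (-4)/(8*s - 1)
[2] cascade D1, [D2/(1-D2*D3)], D4 = 8/(64*s^4 + 136*s^3 - 18*s^2 - 8*s + 1)
That last expression is T(s); at s = 0 only the constant terms survive, so T(0) = 8/1 = 8.

Hence the answer: 8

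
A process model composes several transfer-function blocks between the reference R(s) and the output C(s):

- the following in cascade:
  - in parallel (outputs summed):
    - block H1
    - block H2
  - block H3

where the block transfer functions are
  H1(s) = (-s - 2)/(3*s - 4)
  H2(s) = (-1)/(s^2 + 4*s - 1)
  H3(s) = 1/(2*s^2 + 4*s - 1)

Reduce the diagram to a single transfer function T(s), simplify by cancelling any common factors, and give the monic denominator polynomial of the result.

First reduce the diagram to T(s).

Step 1. reduce the parallel group H1, H2, giving (-s^3 - 6*s^2 - 10*s + 6)/(3*s^3 + 8*s^2 - 19*s + 4)
Step 2. cascade (H1+H2), H3, giving (-s^3 - 6*s^2 - 10*s + 6)/(6*s^5 + 28*s^4 - 9*s^3 - 76*s^2 + 35*s - 4)
That last expression is T(s), already simplified. Scaling its denominator by 1/6 (the reciprocal of the leading coefficient) yields the monic denominator.

Answer: s^5 + 14*s^4/3 - 3*s^3/2 - 38*s^2/3 + 35*s/6 - 2/3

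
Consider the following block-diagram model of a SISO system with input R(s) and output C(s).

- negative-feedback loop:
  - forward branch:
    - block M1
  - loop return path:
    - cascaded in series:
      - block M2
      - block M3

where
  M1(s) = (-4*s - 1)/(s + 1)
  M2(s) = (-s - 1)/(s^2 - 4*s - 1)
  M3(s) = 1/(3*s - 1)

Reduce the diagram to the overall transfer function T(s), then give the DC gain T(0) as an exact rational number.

The answer is -1/2.

Reasoning:
Step 1 - combine M2, M3 in series: (-s - 1)/(3*s^3 - 13*s^2 + s + 1)
Step 2 - feedback reduction of M1, (M2*M3): (-12*s^4 + 49*s^3 + 9*s^2 - 5*s - 1)/(3*s^4 - 10*s^3 - 8*s^2 + 7*s + 2)
Step 2 gives the overall T(s). Then T(0) = -1/2.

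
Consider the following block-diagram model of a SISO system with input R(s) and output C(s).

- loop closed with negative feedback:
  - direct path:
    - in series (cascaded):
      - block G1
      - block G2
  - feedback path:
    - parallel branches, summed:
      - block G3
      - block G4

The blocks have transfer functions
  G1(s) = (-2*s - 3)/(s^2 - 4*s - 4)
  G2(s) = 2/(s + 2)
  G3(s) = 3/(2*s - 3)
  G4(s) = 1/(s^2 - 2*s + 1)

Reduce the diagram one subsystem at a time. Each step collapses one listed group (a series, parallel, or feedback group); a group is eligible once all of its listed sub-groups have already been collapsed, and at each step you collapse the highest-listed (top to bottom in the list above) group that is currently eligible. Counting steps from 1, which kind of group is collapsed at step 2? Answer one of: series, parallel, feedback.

Reducing step by step:

[1] multiply G1, G2 (series)
[2] add G3, G4 (parallel)
[3] close the feedback loop around (G1*G2), (G3+G4)
At step 2 the group reduced is parallel.

Answer: parallel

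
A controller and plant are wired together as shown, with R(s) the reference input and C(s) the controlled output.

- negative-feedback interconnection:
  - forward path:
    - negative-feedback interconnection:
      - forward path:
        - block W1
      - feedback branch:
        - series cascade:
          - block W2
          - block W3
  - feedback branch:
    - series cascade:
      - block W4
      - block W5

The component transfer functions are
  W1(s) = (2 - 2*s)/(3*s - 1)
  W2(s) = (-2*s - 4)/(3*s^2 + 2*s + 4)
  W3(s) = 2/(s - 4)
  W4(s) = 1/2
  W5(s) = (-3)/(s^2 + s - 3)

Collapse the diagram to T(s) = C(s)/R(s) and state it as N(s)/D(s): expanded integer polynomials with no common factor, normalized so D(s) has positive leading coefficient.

Step 1. combine W2, W3 in series: (-4*s - 8)/(3*s^3 - 10*s^2 - 4*s - 16)
Step 2. feedback reduction of W1, (W2*W3): (-6*s^4 + 26*s^3 - 12*s^2 + 24*s - 32)/(9*s^4 - 33*s^3 + 6*s^2 - 36*s)
Step 3. reduce the series chain W4, W5: (-3)/(2*s^2 + 2*s - 6)
Step 4. reduce the feedback loop with forward [W1/(1+W1*(W2*W3))] and return (W4*W5), which is the overall transfer function T(s) = C(s)/R(s) in lowest terms

Final answer: (-6*s^6 + 20*s^5 + 32*s^4 - 66*s^3 + 28*s^2 - 104*s + 96)/(9*s^6 - 24*s^5 - 45*s^4 + 30*s^3 - 36*s^2 + 72*s + 48)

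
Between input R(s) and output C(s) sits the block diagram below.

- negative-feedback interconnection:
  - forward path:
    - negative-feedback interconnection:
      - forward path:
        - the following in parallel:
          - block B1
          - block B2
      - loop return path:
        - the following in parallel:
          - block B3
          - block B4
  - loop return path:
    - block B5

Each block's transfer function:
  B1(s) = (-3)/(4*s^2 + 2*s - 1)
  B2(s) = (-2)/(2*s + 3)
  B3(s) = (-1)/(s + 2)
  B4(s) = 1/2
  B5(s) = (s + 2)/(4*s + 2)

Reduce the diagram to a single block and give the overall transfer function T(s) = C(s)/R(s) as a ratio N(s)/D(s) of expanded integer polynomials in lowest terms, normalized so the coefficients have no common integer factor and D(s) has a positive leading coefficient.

The answer is (-32*s^4 - 120*s^3 - 160*s^2 - 110*s - 28)/(32*s^5 + 120*s^4 + 138*s^3 - 11*s^2 - 89*s - 40).

Reasoning:
Step 1. combine B1, B2 in parallel; result (-8*s^2 - 10*s - 7)/(8*s^3 + 16*s^2 + 4*s - 3)
Step 2. parallel reduction of B3, B4; result s/(2*s + 4)
Step 3. reduce the feedback loop with forward (B1+B2) and return (B3+B4); result (-16*s^3 - 52*s^2 - 54*s - 28)/(16*s^4 + 56*s^3 + 62*s^2 + 3*s - 12)
Step 4. close the feedback loop around [(B1+B2)/(1+(B1+B2)*(B3+B4))], B5; the result is T(s) itself (integer coefficients, no common factor, positive leading denominator coefficient)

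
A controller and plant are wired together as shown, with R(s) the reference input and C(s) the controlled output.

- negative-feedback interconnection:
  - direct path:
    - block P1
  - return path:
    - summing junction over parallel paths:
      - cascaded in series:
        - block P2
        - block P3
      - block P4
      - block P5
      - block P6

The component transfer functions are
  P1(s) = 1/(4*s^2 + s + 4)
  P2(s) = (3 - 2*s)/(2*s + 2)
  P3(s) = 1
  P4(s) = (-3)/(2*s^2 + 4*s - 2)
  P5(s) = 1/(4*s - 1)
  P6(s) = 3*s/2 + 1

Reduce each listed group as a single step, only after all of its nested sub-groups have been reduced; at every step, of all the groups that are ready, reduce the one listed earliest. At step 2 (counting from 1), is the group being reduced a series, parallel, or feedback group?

Answer: parallel

Working:
Step 1 - reduce the series chain P2, P3
Step 2 - combine (P2*P3), P4, P5, P6 in parallel
Step 3 - reduce the feedback loop with forward P1 and return ((P2*P3)+P4+P5+P6)
So the answer for step 2 is parallel.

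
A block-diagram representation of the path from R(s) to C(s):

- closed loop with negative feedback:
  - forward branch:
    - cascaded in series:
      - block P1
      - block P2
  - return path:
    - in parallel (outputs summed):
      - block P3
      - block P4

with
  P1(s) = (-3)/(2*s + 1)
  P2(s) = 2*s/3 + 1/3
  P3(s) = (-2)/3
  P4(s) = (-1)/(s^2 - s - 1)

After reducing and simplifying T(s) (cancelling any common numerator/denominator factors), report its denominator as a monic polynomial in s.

Step 1 - multiply P1, P2 (series) gives -1
Step 2 - sum the parallel branches P3, P4 gives (-2*s^2 + 2*s - 1)/(3*s^2 - 3*s - 3)
Step 3 - apply the feedback formula to (P1*P2), (P3+P4) gives (-3*s^2 + 3*s + 3)/(5*s^2 - 5*s - 2)
The result of step 3 is T(s) in lowest terms. Its denominator has leading coefficient 5; dividing the denominator through by 5 makes it monic.

Therefore the answer is s^2 - s - 2/5.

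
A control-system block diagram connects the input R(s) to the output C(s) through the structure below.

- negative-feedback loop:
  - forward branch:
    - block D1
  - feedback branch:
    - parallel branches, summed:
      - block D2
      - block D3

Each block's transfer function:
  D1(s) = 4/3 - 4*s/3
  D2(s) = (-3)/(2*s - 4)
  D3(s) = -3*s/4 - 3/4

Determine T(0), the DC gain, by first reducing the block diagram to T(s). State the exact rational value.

1. parallel reduction of D2, D3, giving (-3*s^2 + 3*s)/(4*s - 8)
2. collapse the loop (D1 forward, (D2+D3) return), giving (-4*s^2 + 12*s - 8)/(3*s^3 - 6*s^2 + 6*s - 6)
The step-2 result is T(s). Setting s = 0: T(0) = -8/(-6) = 4/3.

Hence the answer: 4/3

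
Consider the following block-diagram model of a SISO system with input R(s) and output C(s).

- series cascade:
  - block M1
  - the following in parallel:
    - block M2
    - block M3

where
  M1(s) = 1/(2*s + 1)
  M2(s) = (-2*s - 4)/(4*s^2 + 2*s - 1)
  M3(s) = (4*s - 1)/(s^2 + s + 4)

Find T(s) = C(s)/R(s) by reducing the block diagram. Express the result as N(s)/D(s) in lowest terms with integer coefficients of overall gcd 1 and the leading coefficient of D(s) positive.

Step 1. sum the parallel branches M2, M3; result (14*s^3 - 2*s^2 - 18*s - 15)/(4*s^4 + 6*s^3 + 17*s^2 + 7*s - 4)
Step 2. cascade M1, (M2+M3), giving the overall T(s)

Answer: (14*s^3 - 2*s^2 - 18*s - 15)/(8*s^5 + 16*s^4 + 40*s^3 + 31*s^2 - s - 4)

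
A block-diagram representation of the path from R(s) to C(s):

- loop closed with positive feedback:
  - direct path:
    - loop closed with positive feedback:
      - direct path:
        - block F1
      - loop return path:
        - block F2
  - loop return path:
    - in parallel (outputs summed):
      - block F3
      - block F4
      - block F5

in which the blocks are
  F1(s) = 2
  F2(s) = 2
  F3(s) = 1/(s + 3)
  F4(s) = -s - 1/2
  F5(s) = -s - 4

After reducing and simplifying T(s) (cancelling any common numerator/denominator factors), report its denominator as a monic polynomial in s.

First reduce the diagram to T(s).

[1] close the feedback loop around F1, F2 -> (-2)/3
[2] sum the parallel branches F3, F4, F5 -> (-4*s^2 - 21*s - 25)/(2*s + 6)
[3] close the feedback loop around [F1/(1-F1*F2)], (F3+F4+F5) -> (s + 3)/(2*s^2 + 9*s + 8)
T(s) is the step-3 result (common factors already cancelled). Leading coefficient of the denominator: 2. Divide through by 2 for the monic polynomial.

Answer: s^2 + 9*s/2 + 4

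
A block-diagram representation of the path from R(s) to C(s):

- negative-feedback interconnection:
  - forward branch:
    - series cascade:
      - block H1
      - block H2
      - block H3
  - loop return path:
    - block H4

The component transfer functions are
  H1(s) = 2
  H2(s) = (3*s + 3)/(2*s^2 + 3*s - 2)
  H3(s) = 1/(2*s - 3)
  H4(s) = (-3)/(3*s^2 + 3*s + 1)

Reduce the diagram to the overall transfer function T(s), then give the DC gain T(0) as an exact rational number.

1. cascade H1, H2, H3 -> (6*s + 6)/(4*s^3 - 13*s + 6)
2. collapse the loop ((H1*H2*H3) forward, H4 return) -> (18*s^3 + 36*s^2 + 24*s + 6)/(12*s^5 + 12*s^4 - 35*s^3 - 21*s^2 - 13*s - 12)
The step-2 result is T(s). Setting s = 0: T(0) = 6/(-12) = -1/2.

Final answer: -1/2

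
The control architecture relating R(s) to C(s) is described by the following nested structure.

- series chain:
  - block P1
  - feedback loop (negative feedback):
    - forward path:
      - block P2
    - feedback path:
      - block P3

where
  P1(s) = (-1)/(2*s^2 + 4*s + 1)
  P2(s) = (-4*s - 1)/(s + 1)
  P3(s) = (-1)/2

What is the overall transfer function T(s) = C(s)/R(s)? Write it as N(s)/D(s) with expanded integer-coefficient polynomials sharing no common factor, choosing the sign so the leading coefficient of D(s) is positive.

First reduce the diagram to T(s).

Step 1. reduce the feedback loop with forward P2 and return P3 gives (-8*s - 2)/(6*s + 3)
Step 2. multiply P1, [P2/(1+P2*P3)] (series), giving the overall T(s)

Answer: (8*s + 2)/(12*s^3 + 30*s^2 + 18*s + 3)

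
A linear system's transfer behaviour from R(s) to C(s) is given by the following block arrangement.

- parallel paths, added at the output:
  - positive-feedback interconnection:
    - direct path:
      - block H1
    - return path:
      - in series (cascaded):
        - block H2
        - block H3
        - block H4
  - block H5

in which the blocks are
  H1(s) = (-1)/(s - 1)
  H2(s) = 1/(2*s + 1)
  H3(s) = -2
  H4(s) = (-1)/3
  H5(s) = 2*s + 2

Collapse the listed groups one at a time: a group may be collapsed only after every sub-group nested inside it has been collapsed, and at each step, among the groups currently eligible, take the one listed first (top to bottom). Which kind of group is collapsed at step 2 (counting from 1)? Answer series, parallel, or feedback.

Reducing step by step:

[1] series reduction of H2, H3, H4
[2] feedback reduction of H1, (H2*H3*H4)
[3] sum the parallel branches [H1/(1-H1*(H2*H3*H4))], H5
The group at step 2 is a feedback group.

Answer: feedback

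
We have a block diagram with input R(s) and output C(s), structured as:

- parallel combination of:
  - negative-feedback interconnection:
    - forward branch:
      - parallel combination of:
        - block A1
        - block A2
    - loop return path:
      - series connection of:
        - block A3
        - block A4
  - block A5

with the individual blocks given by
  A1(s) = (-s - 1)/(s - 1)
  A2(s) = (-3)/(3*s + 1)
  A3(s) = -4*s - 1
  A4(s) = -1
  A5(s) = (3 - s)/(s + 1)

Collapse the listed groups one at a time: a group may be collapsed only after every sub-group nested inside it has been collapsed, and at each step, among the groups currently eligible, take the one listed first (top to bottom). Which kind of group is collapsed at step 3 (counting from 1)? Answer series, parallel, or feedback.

1. reduce the parallel group A1, A2
2. reduce the series chain A3, A4
3. reduce the feedback loop with forward (A1+A2) and return (A3*A4)
4. add [(A1+A2)/(1+(A1+A2)*(A3*A4))], A5 (parallel)
Step 3 collapses a feedback group.

Final answer: feedback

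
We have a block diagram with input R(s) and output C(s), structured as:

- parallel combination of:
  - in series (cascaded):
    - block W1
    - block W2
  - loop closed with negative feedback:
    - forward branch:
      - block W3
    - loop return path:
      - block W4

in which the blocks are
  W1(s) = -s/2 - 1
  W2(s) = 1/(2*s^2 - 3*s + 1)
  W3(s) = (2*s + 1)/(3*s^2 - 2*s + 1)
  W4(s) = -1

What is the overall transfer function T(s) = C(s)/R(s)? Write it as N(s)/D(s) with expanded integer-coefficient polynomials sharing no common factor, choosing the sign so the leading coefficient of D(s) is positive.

(1) cascade W1, W2 -> (-s - 2)/(4*s^2 - 6*s + 2)
(2) collapse the loop (W3 forward, W4 return) -> (2*s + 1)/(3*s^2 - 4*s)
(3) sum the parallel branches (W1*W2), [W3/(1+W3*W4)]: this yields T(s), and no further normalization is needed

Final answer: (5*s^3 - 10*s^2 + 6*s + 2)/(12*s^4 - 34*s^3 + 30*s^2 - 8*s)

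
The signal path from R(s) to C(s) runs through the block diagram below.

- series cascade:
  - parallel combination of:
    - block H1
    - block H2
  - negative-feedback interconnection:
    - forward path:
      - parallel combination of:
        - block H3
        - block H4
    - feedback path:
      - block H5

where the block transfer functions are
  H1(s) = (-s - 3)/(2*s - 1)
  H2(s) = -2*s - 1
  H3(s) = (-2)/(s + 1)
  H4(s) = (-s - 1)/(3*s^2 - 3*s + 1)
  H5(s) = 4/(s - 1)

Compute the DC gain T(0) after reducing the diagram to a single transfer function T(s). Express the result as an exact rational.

1. add H1, H2 (parallel) -> (-4*s^2 - s - 2)/(2*s - 1)
2. reduce the parallel group H3, H4 -> (-7*s^2 + 4*s - 3)/(3*s^3 - 2*s + 1)
3. close the feedback loop around (H3+H4), H5 -> (-7*s^3 + 11*s^2 - 7*s + 3)/(3*s^4 - 3*s^3 - 30*s^2 + 19*s - 13)
4. multiply (H1+H2), [(H3+H4)/(1+(H3+H4)*H5)] (series) -> (28*s^5 - 37*s^4 + 31*s^3 - 27*s^2 + 11*s - 6)/(6*s^5 - 9*s^4 - 57*s^3 + 68*s^2 - 45*s + 13)
The step-4 result is T(s). Setting s = 0: T(0) = -6/13.

Therefore the answer is -6/13.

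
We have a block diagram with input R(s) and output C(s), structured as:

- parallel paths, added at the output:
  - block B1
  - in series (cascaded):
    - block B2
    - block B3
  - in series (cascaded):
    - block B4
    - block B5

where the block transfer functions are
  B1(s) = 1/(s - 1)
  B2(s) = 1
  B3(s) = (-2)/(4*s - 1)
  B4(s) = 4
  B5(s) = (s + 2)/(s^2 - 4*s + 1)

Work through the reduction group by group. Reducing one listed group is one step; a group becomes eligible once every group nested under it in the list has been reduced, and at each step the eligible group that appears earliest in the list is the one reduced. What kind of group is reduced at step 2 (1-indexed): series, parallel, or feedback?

The answer is series.

Reasoning:
Step 1. reduce the series chain B2, B3
Step 2. cascade B4, B5
Step 3. reduce the parallel group B1, (B2*B3), (B4*B5)
Step 2: series.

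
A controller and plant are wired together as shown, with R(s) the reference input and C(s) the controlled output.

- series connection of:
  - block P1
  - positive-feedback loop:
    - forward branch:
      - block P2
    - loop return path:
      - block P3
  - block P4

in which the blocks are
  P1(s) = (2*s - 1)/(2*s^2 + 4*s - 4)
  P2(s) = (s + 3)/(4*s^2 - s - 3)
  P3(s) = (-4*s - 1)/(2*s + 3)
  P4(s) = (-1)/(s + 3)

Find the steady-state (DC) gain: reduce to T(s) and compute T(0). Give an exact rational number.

(1) collapse the loop (P2 forward, P3 return): (2*s^2 + 9*s + 9)/(8*s^3 + 14*s^2 + 4*s - 6)
(2) reduce the series chain P1, [P2/(1-P2*P3)], P4: (-4*s^2 - 4*s + 3)/(16*s^5 + 60*s^4 + 32*s^3 - 52*s^2 - 40*s + 24)
Step 2 gives the overall T(s). Then T(0) = 3/24 = 1/8.

Therefore the answer is 1/8.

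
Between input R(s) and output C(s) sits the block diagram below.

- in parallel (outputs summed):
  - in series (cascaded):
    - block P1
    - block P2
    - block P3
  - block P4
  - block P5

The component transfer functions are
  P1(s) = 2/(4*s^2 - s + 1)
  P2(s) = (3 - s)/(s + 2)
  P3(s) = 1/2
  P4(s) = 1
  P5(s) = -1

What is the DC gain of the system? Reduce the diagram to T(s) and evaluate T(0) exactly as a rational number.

[1] combine P1, P2, P3 in series: (3 - s)/(4*s^3 + 7*s^2 - s + 2)
[2] sum the parallel branches (P1*P2*P3), P4, P5: (3 - s)/(4*s^3 + 7*s^2 - s + 2)
That last expression is T(s); at s = 0 only the constant terms survive, so T(0) = 3/2.

Final answer: 3/2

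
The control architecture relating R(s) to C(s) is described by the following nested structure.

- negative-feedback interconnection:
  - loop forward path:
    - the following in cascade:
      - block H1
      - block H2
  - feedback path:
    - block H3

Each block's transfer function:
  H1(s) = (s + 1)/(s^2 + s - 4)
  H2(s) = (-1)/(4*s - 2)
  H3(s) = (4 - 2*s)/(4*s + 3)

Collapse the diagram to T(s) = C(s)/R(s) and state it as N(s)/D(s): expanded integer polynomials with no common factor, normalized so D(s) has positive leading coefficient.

Step 1: cascade H1, H2: (-s - 1)/(4*s^3 + 2*s^2 - 18*s + 8)
Step 2: collapse the loop ((H1*H2) forward, H3 return) - this is the overall T(s), already in the required normalized form

Therefore the answer is (-4*s^2 - 7*s - 3)/(16*s^4 + 20*s^3 - 64*s^2 - 24*s + 20).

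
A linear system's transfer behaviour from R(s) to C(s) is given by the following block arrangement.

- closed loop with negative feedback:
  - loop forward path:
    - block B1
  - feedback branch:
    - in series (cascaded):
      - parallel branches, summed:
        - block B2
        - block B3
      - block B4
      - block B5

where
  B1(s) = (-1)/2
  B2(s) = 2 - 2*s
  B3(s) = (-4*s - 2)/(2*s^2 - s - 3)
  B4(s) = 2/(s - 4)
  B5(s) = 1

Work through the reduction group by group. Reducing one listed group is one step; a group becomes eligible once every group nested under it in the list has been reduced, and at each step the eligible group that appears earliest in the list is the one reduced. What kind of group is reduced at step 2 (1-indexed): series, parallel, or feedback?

Answer: series

Working:
Step 1 - add B2, B3 (parallel)
Step 2 - series reduction of (B2+B3), B4, B5
Step 3 - feedback reduction of B1, ((B2+B3)*B4*B5)
At step 2 the group reduced is series.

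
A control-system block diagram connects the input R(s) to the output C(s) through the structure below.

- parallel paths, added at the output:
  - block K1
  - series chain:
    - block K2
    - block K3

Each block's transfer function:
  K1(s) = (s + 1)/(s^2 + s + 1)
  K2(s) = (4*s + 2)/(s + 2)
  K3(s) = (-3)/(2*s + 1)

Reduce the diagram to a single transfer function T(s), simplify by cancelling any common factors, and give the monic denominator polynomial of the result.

1. cascade K2, K3 gives (-6)/(s + 2)
2. add K1, (K2*K3) (parallel) gives (-5*s^2 - 3*s - 4)/(s^3 + 3*s^2 + 3*s + 2)
T(s) is the step-2 result (common factors already cancelled). Leading coefficient of the denominator: 1, so no rescaling is needed.

Therefore the answer is s^3 + 3*s^2 + 3*s + 2.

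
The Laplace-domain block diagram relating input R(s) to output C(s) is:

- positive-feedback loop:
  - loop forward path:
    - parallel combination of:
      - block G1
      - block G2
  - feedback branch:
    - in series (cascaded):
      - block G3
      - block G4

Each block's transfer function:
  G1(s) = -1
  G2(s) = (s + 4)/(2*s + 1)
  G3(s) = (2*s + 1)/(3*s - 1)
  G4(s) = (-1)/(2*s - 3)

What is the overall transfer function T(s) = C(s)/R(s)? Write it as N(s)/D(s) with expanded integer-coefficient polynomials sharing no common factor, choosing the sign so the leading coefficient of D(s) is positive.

Step 1. parallel reduction of G1, G2 gives (3 - s)/(2*s + 1)
Step 2. reduce the series chain G3, G4 gives (-2*s - 1)/(6*s^2 - 11*s + 3)
Step 3. feedback reduction of (G1+G2), (G3*G4); the result is T(s) itself (integer coefficients, no common factor, positive leading denominator coefficient)

Hence the answer: (-6*s^3 + 29*s^2 - 36*s + 9)/(12*s^3 - 18*s^2 + 6)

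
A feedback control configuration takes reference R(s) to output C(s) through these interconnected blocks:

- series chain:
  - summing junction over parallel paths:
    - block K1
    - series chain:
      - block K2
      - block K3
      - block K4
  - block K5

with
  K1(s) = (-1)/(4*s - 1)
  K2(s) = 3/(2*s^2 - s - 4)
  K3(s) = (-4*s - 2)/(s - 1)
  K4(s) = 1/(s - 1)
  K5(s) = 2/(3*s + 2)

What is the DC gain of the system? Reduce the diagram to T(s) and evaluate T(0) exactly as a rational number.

First reduce the diagram to T(s).

Step 1: multiply K2, K3, K4 (series), giving (-12*s - 6)/(2*s^4 - 5*s^3 + 7*s - 4)
Step 2: combine K1, (K2*K3*K4) in parallel, giving (-2*s^4 + 5*s^3 - 48*s^2 - 19*s + 10)/(8*s^5 - 22*s^4 + 5*s^3 + 28*s^2 - 23*s + 4)
Step 3: series reduction of (K1+(K2*K3*K4)), K5, giving (-4*s^4 + 10*s^3 - 96*s^2 - 38*s + 20)/(24*s^6 - 50*s^5 - 29*s^4 + 94*s^3 - 13*s^2 - 34*s + 8)
Step 3 gives the overall T(s). Then T(0) = 20/8 = 5/2.

Answer: 5/2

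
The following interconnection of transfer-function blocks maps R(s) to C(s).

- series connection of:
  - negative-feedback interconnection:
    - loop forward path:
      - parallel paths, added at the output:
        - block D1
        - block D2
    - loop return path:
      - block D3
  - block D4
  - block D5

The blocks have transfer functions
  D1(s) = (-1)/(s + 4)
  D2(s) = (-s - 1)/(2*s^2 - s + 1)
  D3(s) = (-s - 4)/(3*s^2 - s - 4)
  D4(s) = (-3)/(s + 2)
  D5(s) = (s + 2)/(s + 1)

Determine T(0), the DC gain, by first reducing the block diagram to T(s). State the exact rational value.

Reducing step by step:

(1) sum the parallel branches D1, D2: (-3*s^2 - 4*s - 5)/(2*s^3 + 7*s^2 - 3*s + 4)
(2) apply the feedback formula to (D1+D2), D3: (-9*s^4 - 9*s^3 + s^2 + 21*s + 20)/(6*s^5 + 19*s^4 - 21*s^3 + 3*s^2 + 29*s + 4)
(3) series reduction of [(D1+D2)/(1+(D1+D2)*D3)], D4, D5: (27*s^3 - 3*s - 60)/(6*s^5 + 19*s^4 - 21*s^3 + 3*s^2 + 29*s + 4)
DC gain: substitute s = 0 into T(s) from step 3: T(0) = -60/4 = -15.

Answer: -15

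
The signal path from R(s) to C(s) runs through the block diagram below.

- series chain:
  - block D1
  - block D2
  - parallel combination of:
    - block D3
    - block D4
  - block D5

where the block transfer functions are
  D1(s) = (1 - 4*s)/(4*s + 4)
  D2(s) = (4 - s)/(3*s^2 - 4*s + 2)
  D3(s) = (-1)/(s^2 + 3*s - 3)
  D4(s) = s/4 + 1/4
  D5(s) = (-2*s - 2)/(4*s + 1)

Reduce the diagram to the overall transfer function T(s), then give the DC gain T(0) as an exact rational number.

Answer: -7/12

Working:
Step 1. reduce the parallel group D3, D4, giving (s^3 + 4*s^2 - 7)/(4*s^2 + 12*s - 12)
Step 2. series reduction of D1, D2, (D3+D4), D5, giving (-4*s^5 + s^4 + 64*s^3 + 12*s^2 - 119*s + 28)/(96*s^5 + 184*s^4 - 568*s^3 + 424*s^2 - 48*s - 48)
Evaluating the step-2 result (the overall T(s)) at s = 0 gives T(0) = 28/(-48) = -7/12.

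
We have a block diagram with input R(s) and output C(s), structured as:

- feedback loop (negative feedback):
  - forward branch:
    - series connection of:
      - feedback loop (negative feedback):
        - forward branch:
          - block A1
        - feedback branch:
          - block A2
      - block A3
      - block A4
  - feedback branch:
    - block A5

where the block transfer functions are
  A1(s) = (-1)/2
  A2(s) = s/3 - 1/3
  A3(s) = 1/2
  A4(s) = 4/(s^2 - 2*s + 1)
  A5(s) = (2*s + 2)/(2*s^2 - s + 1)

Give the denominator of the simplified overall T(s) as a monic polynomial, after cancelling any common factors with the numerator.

Step 1: feedback reduction of A1, A2 gives 3/(s - 7)
Step 2: cascade [A1/(1+A1*A2)], A3, A4 gives 6/(s^3 - 9*s^2 + 15*s - 7)
Step 3: collapse the loop (([A1/(1+A1*A2)]*A3*A4) forward, A5 return) gives (12*s^2 - 6*s + 6)/(2*s^5 - 19*s^4 + 40*s^3 - 38*s^2 + 34*s + 5)
T(s) is the step-3 result (common factors already cancelled). Leading coefficient of the denominator: 2. Divide through by 2 for the monic polynomial.

Therefore the answer is s^5 - 19*s^4/2 + 20*s^3 - 19*s^2 + 17*s + 5/2.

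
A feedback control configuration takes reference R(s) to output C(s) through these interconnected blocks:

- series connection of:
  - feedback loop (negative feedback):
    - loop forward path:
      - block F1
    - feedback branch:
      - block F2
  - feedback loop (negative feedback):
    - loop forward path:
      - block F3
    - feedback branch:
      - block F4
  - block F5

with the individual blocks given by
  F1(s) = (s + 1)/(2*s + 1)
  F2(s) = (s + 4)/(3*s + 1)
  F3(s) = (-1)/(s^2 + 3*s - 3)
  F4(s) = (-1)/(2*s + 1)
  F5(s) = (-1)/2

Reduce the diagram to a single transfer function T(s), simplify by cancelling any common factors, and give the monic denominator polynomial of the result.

Reducing step by step:

Step 1: apply the feedback formula to F1, F2: (3*s^2 + 4*s + 1)/(7*s^2 + 10*s + 5)
Step 2: close the feedback loop around F3, F4: (-2*s - 1)/(2*s^3 + 7*s^2 - 3*s - 2)
Step 3: multiply [F1/(1+F1*F2)], [F3/(1+F3*F4)], F5 (series): (6*s^3 + 11*s^2 + 6*s + 1)/(28*s^5 + 138*s^4 + 118*s^3 - 18*s^2 - 70*s - 20)
T(s) is the step-3 result (common factors already cancelled). Leading coefficient of the denominator: 28. Divide through by 28 for the monic polynomial.

Answer: s^5 + 69*s^4/14 + 59*s^3/14 - 9*s^2/14 - 5*s/2 - 5/7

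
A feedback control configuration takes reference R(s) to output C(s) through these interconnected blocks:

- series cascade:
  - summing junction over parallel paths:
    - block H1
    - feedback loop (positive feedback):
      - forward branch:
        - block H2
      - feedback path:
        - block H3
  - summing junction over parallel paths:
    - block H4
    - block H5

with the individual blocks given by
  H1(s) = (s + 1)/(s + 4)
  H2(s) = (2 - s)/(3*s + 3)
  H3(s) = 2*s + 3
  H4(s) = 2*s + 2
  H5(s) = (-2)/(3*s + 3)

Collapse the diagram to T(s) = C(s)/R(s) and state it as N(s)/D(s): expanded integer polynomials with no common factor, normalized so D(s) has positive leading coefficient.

First reduce the diagram to T(s).

Step 1 - feedback reduction of H2, H3: (2 - s)/(2*s^2 + 2*s - 3)
Step 2 - add H1, [H2/(1-H2*H3)] (parallel): (2*s^3 + 3*s^2 - 3*s + 5)/(2*s^3 + 10*s^2 + 5*s - 12)
Step 3 - parallel reduction of H4, H5: (6*s^2 + 12*s + 4)/(3*s + 3)
Step 4 - series reduction of (H1+[H2/(1-H2*H3)]), (H4+H5): this yields T(s), and no further normalization is needed

Answer: (12*s^5 + 42*s^4 + 26*s^3 + 6*s^2 + 48*s + 20)/(6*s^4 + 36*s^3 + 45*s^2 - 21*s - 36)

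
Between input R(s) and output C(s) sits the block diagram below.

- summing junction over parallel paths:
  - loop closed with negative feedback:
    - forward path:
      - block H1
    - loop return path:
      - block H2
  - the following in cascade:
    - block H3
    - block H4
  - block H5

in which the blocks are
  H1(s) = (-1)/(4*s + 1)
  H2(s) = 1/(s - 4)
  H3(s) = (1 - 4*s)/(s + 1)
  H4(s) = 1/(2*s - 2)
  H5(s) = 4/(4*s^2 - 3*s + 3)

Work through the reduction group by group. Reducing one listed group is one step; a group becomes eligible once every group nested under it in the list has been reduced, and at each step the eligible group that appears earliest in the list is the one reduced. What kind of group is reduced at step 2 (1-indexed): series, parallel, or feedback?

1. feedback reduction of H1, H2
2. series reduction of H3, H4
3. sum the parallel branches [H1/(1+H1*H2)], (H3*H4), H5
At step 2 the group reduced is series.

Final answer: series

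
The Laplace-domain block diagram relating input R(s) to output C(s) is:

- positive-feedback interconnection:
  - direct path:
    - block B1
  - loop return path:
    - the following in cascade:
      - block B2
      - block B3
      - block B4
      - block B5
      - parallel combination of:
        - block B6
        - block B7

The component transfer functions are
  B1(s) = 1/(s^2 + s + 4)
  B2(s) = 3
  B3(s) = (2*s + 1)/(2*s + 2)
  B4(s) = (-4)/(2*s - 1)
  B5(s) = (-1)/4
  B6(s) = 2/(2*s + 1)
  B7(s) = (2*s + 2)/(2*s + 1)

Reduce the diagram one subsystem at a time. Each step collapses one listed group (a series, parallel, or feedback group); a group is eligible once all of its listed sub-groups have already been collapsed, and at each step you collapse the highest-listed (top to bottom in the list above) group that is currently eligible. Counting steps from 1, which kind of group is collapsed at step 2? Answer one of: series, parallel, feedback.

Answer: series

Working:
Step 1 - parallel reduction of B6, B7
Step 2 - reduce the series chain B2, B3, B4, B5, (B6+B7)
Step 3 - feedback reduction of B1, (B2*B3*B4*B5*(B6+B7))
Step 2: series.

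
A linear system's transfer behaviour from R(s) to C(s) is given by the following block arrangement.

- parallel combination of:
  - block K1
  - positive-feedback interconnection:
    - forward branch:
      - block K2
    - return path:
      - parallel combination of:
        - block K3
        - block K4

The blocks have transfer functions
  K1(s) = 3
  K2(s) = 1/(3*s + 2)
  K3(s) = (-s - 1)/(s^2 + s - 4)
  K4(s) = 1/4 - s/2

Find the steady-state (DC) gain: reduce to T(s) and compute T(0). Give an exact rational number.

The answer is 11/3.

Reasoning:
(1) reduce the parallel group K3, K4; result (-2*s^3 - s^2 + 5*s - 8)/(4*s^2 + 4*s - 16)
(2) reduce the feedback loop with forward K2 and return (K3+K4); result (4*s^2 + 4*s - 16)/(14*s^3 + 21*s^2 - 45*s - 24)
(3) sum the parallel branches K1, [K2/(1-K2*(K3+K4))]; result (42*s^3 + 67*s^2 - 131*s - 88)/(14*s^3 + 21*s^2 - 45*s - 24)
Evaluating the step-3 result (the overall T(s)) at s = 0 gives T(0) = -88/(-24) = 11/3.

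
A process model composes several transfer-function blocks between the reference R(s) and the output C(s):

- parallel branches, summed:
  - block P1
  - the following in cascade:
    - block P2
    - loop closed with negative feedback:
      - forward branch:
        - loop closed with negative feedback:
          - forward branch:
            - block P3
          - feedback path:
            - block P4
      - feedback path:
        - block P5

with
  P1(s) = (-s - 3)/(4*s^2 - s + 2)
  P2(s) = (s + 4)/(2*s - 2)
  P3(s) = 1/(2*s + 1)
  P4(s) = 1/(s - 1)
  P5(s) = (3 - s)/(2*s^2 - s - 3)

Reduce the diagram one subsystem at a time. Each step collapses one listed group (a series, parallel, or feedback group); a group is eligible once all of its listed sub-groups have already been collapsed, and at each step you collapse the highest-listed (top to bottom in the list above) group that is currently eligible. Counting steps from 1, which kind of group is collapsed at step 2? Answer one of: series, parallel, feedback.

[1] apply the feedback formula to P3, P4
[2] close the feedback loop around [P3/(1+P3*P4)], P5
[3] series reduction of P2, [[P3/(1+P3*P4)]/(1+[P3/(1+P3*P4)]*P5)]
[4] sum the parallel branches P1, (P2*[[P3/(1+P3*P4)]/(1+[P3/(1+P3*P4)]*P5)])
Step 2: feedback.

Therefore the answer is feedback.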